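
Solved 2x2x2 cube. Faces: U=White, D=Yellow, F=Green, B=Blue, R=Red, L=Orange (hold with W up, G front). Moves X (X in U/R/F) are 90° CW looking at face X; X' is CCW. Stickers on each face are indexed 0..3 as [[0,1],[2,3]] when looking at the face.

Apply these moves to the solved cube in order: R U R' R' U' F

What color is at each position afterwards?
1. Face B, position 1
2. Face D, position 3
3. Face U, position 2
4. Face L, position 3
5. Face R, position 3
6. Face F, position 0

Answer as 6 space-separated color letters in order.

Answer: R G O W W G

Derivation:
After move 1 (R): R=RRRR U=WGWG F=GYGY D=YBYB B=WBWB
After move 2 (U): U=WWGG F=RRGY R=WBRR B=OOWB L=GYOO
After move 3 (R'): R=BRWR U=WWGO F=RWGG D=YRYY B=BOBB
After move 4 (R'): R=RRBW U=WBGB F=RWGO D=YWYG B=YORB
After move 5 (U'): U=BBWG F=GYGO R=RWBW B=RRRB L=YOOO
After move 6 (F): F=GGOY U=BBOO R=WWGW D=BRYG L=YYOW
Query 1: B[1] = R
Query 2: D[3] = G
Query 3: U[2] = O
Query 4: L[3] = W
Query 5: R[3] = W
Query 6: F[0] = G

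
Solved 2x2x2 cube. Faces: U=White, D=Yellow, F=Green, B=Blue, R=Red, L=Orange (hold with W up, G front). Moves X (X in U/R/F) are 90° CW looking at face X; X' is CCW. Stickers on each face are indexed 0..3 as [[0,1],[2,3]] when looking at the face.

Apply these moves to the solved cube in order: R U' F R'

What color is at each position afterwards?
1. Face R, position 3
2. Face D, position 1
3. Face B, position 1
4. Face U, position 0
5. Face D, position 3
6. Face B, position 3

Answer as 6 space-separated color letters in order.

Answer: W O R G O B

Derivation:
After move 1 (R): R=RRRR U=WGWG F=GYGY D=YBYB B=WBWB
After move 2 (U'): U=GGWW F=OOGY R=GYRR B=RRWB L=WBOO
After move 3 (F): F=GOYO U=GGOB R=WYWR D=RGYB L=WYOB
After move 4 (R'): R=YRWW U=GWOR F=GGYB D=ROYO B=BRGB
Query 1: R[3] = W
Query 2: D[1] = O
Query 3: B[1] = R
Query 4: U[0] = G
Query 5: D[3] = O
Query 6: B[3] = B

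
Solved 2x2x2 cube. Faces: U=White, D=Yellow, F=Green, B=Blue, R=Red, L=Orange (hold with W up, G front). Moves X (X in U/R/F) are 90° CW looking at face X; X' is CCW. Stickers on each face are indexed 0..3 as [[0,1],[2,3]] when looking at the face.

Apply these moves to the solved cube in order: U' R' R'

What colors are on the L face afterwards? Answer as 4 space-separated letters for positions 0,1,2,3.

After move 1 (U'): U=WWWW F=OOGG R=GGRR B=RRBB L=BBOO
After move 2 (R'): R=GRGR U=WBWR F=OWGW D=YOYG B=YRYB
After move 3 (R'): R=RRGG U=WYWY F=OBGR D=YWYW B=GROB
Query: L face = BBOO

Answer: B B O O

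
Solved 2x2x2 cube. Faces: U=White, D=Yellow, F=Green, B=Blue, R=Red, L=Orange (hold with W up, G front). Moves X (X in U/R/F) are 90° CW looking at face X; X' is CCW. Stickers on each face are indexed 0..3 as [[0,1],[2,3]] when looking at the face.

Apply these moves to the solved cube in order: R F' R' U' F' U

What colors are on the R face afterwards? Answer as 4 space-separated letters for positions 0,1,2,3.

After move 1 (R): R=RRRR U=WGWG F=GYGY D=YBYB B=WBWB
After move 2 (F'): F=YYGG U=WGRR R=BRYR D=OOYB L=OGOW
After move 3 (R'): R=RRBY U=WWRW F=YGGR D=OYYG B=BBOB
After move 4 (U'): U=WWWR F=OGGR R=YGBY B=RROB L=BBOW
After move 5 (F'): F=GROG U=WWYB R=YGOY D=BWYG L=BROW
After move 6 (U): U=YWBW F=YGOG R=RROY B=BROB L=GROW
Query: R face = RROY

Answer: R R O Y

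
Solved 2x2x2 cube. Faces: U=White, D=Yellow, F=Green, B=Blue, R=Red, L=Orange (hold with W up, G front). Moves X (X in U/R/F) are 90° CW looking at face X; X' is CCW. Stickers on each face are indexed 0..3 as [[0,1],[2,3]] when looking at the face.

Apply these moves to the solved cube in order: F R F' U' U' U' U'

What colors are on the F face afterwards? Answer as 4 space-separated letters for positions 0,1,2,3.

Answer: R Y G G

Derivation:
After move 1 (F): F=GGGG U=WWOO R=WRWR D=RRYY L=OYOY
After move 2 (R): R=WWRR U=WGOG F=GRGY D=RBYB B=OBWB
After move 3 (F'): F=RYGG U=WGWR R=BWRR D=YYYB L=OGOO
After move 4 (U'): U=GRWW F=OGGG R=RYRR B=BWWB L=OBOO
After move 5 (U'): U=RWGW F=OBGG R=OGRR B=RYWB L=BWOO
After move 6 (U'): U=WWRG F=BWGG R=OBRR B=OGWB L=RYOO
After move 7 (U'): U=WGWR F=RYGG R=BWRR B=OBWB L=OGOO
Query: F face = RYGG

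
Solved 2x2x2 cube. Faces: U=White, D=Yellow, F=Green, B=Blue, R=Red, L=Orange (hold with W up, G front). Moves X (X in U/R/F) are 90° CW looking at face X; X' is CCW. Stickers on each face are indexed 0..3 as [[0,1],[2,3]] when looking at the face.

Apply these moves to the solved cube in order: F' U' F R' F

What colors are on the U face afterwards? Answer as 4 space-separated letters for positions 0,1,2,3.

Answer: W B O O

Derivation:
After move 1 (F'): F=GGGG U=WWRR R=YRYR D=OOYY L=OWOW
After move 2 (U'): U=WRWR F=OWGG R=GGYR B=YRBB L=BBOW
After move 3 (F): F=GOGW U=WRWB R=WGRR D=YGYY L=BOOO
After move 4 (R'): R=GRWR U=WBWY F=GRGB D=YOYW B=YRGB
After move 5 (F): F=GGBR U=WBOO R=WRYR D=WGYW L=BYOO
Query: U face = WBOO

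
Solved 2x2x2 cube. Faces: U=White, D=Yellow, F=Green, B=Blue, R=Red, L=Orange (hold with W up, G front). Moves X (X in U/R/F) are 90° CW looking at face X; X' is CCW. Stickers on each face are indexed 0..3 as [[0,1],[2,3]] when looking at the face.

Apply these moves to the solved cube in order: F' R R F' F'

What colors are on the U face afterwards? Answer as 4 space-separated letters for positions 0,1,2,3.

Answer: W O W O

Derivation:
After move 1 (F'): F=GGGG U=WWRR R=YRYR D=OOYY L=OWOW
After move 2 (R): R=YYRR U=WGRG F=GOGY D=OBYB B=RBWB
After move 3 (R): R=RYRY U=WORY F=GBGB D=OWYR B=GBGB
After move 4 (F'): F=BBGG U=WORR R=WYOY D=WWYR L=OYOR
After move 5 (F'): F=BGBG U=WOWO R=WYWY D=YRYR L=OROR
Query: U face = WOWO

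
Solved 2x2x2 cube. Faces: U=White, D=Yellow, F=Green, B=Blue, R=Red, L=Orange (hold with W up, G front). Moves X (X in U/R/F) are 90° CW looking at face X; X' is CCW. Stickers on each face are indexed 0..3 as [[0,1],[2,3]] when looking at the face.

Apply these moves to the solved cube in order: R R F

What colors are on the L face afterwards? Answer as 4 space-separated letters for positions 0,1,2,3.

After move 1 (R): R=RRRR U=WGWG F=GYGY D=YBYB B=WBWB
After move 2 (R): R=RRRR U=WYWY F=GBGB D=YWYW B=GBGB
After move 3 (F): F=GGBB U=WYOO R=WRYR D=RRYW L=OYOW
Query: L face = OYOW

Answer: O Y O W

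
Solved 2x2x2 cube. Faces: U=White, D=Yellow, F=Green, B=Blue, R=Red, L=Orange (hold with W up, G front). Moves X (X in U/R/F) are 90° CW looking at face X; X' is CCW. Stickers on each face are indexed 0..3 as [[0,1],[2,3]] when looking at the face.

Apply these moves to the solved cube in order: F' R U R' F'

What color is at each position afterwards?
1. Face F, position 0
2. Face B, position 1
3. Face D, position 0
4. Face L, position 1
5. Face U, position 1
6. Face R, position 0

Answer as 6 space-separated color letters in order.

Answer: W W O O W Y

Derivation:
After move 1 (F'): F=GGGG U=WWRR R=YRYR D=OOYY L=OWOW
After move 2 (R): R=YYRR U=WGRG F=GOGY D=OBYB B=RBWB
After move 3 (U): U=RWGG F=YYGY R=RBRR B=OWWB L=GOOW
After move 4 (R'): R=BRRR U=RWGO F=YWGG D=OYYY B=BWBB
After move 5 (F'): F=WGYG U=RWBR R=YROR D=OWYY L=GOOG
Query 1: F[0] = W
Query 2: B[1] = W
Query 3: D[0] = O
Query 4: L[1] = O
Query 5: U[1] = W
Query 6: R[0] = Y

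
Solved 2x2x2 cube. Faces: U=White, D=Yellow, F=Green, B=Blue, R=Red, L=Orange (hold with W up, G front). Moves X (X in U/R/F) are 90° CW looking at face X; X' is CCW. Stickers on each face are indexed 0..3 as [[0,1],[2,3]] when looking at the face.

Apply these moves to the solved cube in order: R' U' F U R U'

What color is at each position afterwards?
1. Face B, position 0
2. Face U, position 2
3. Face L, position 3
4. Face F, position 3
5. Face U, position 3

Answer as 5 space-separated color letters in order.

After move 1 (R'): R=RRRR U=WBWB F=GWGW D=YGYG B=YBYB
After move 2 (U'): U=BBWW F=OOGW R=GWRR B=RRYB L=YBOO
After move 3 (F): F=GOWO U=BBOB R=WWWR D=RGYG L=YYOG
After move 4 (U): U=OBBB F=WWWO R=RRWR B=YYYB L=GOOG
After move 5 (R): R=WRRR U=OWBO F=WGWG D=RYYY B=BYBB
After move 6 (U'): U=WOOB F=GOWG R=WGRR B=WRBB L=BYOG
Query 1: B[0] = W
Query 2: U[2] = O
Query 3: L[3] = G
Query 4: F[3] = G
Query 5: U[3] = B

Answer: W O G G B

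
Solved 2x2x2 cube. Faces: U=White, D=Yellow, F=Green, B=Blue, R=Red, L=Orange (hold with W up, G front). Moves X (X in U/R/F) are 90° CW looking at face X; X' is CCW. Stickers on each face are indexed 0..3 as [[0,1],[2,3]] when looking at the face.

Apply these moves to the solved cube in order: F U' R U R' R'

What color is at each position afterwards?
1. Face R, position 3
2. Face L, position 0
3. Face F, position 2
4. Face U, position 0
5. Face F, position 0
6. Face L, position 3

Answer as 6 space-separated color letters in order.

Answer: O O G W W Y

Derivation:
After move 1 (F): F=GGGG U=WWOO R=WRWR D=RRYY L=OYOY
After move 2 (U'): U=WOWO F=OYGG R=GGWR B=WRBB L=BBOY
After move 3 (R): R=WGRG U=WYWG F=ORGY D=RBYW B=OROB
After move 4 (U): U=WWGY F=WGGY R=ORRG B=BBOB L=OROY
After move 5 (R'): R=RGOR U=WOGB F=WWGY D=RGYY B=WBBB
After move 6 (R'): R=GRRO U=WBGW F=WOGB D=RWYY B=YBGB
Query 1: R[3] = O
Query 2: L[0] = O
Query 3: F[2] = G
Query 4: U[0] = W
Query 5: F[0] = W
Query 6: L[3] = Y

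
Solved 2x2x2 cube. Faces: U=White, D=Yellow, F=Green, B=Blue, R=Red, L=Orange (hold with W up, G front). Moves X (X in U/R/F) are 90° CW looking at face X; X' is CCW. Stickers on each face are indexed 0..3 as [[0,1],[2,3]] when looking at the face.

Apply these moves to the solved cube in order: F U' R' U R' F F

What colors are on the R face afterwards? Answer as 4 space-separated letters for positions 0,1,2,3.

Answer: Y W O G

Derivation:
After move 1 (F): F=GGGG U=WWOO R=WRWR D=RRYY L=OYOY
After move 2 (U'): U=WOWO F=OYGG R=GGWR B=WRBB L=BBOY
After move 3 (R'): R=GRGW U=WBWW F=OOGO D=RYYG B=YRRB
After move 4 (U): U=WWWB F=GRGO R=YRGW B=BBRB L=OOOY
After move 5 (R'): R=RWYG U=WRWB F=GWGB D=RRYO B=GBYB
After move 6 (F): F=GGBW U=WRYO R=WWBG D=YRYO L=OROR
After move 7 (F): F=BGWG U=WRRR R=YWOG D=BWYO L=OYOR
Query: R face = YWOG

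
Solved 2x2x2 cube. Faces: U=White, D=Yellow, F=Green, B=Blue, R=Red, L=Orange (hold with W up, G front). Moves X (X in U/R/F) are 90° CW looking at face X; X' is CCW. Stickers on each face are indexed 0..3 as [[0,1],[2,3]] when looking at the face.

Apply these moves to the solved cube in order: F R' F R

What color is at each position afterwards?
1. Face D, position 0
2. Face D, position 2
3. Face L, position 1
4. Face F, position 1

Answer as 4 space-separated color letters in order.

After move 1 (F): F=GGGG U=WWOO R=WRWR D=RRYY L=OYOY
After move 2 (R'): R=RRWW U=WBOB F=GWGO D=RGYG B=YBRB
After move 3 (F): F=GGOW U=WBYY R=ORBW D=WRYG L=OROG
After move 4 (R): R=BOWR U=WGYW F=GROG D=WRYY B=YBBB
Query 1: D[0] = W
Query 2: D[2] = Y
Query 3: L[1] = R
Query 4: F[1] = R

Answer: W Y R R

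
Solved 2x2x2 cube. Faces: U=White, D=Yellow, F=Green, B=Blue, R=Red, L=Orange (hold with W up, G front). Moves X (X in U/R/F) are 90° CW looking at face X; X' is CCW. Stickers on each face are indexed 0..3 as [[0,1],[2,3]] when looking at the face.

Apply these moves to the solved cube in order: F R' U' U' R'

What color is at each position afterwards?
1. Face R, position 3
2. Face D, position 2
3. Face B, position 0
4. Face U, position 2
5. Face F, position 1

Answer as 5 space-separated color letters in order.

After move 1 (F): F=GGGG U=WWOO R=WRWR D=RRYY L=OYOY
After move 2 (R'): R=RRWW U=WBOB F=GWGO D=RGYG B=YBRB
After move 3 (U'): U=BBWO F=OYGO R=GWWW B=RRRB L=YBOY
After move 4 (U'): U=BOBW F=YBGO R=OYWW B=GWRB L=RROY
After move 5 (R'): R=YWOW U=BRBG F=YOGW D=RBYO B=GWGB
Query 1: R[3] = W
Query 2: D[2] = Y
Query 3: B[0] = G
Query 4: U[2] = B
Query 5: F[1] = O

Answer: W Y G B O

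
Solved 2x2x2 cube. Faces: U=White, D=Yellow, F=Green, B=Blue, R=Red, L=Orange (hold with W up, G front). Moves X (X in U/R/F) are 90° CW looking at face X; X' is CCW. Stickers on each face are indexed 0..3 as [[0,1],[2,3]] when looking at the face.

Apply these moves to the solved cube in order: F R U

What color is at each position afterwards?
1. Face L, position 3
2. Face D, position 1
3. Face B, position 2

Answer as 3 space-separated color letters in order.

After move 1 (F): F=GGGG U=WWOO R=WRWR D=RRYY L=OYOY
After move 2 (R): R=WWRR U=WGOG F=GRGY D=RBYB B=OBWB
After move 3 (U): U=OWGG F=WWGY R=OBRR B=OYWB L=GROY
Query 1: L[3] = Y
Query 2: D[1] = B
Query 3: B[2] = W

Answer: Y B W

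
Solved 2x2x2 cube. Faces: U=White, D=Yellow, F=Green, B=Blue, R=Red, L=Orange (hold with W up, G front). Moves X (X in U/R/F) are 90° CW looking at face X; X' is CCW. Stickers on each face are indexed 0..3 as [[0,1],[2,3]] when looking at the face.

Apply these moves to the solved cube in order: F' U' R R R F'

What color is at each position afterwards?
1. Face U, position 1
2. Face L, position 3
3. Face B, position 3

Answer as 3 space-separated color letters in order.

Answer: B W B

Derivation:
After move 1 (F'): F=GGGG U=WWRR R=YRYR D=OOYY L=OWOW
After move 2 (U'): U=WRWR F=OWGG R=GGYR B=YRBB L=BBOW
After move 3 (R): R=YGRG U=WWWG F=OOGY D=OBYY B=RRRB
After move 4 (R): R=RYGG U=WOWY F=OBGY D=ORYR B=GRWB
After move 5 (R): R=GRGY U=WBWY F=ORGR D=OWYG B=YROB
After move 6 (F'): F=RROG U=WBGG R=WROY D=BWYG L=BYOW
Query 1: U[1] = B
Query 2: L[3] = W
Query 3: B[3] = B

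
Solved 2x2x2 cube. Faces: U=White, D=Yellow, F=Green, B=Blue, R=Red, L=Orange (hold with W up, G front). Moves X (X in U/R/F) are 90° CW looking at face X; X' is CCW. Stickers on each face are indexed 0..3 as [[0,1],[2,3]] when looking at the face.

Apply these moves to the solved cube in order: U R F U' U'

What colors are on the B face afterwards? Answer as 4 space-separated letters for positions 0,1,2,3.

After move 1 (U): U=WWWW F=RRGG R=BBRR B=OOBB L=GGOO
After move 2 (R): R=RBRB U=WRWG F=RYGY D=YBYO B=WOWB
After move 3 (F): F=GRYY U=WROG R=WBGB D=RRYO L=GYOB
After move 4 (U'): U=RGWO F=GYYY R=GRGB B=WBWB L=WOOB
After move 5 (U'): U=GORW F=WOYY R=GYGB B=GRWB L=WBOB
Query: B face = GRWB

Answer: G R W B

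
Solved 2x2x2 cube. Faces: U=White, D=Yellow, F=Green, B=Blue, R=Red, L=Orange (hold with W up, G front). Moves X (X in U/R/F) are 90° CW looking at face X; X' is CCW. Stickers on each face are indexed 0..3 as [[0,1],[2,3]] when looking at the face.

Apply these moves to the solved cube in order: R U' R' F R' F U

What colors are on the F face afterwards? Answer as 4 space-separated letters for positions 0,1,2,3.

After move 1 (R): R=RRRR U=WGWG F=GYGY D=YBYB B=WBWB
After move 2 (U'): U=GGWW F=OOGY R=GYRR B=RRWB L=WBOO
After move 3 (R'): R=YRGR U=GWWR F=OGGW D=YOYY B=BRBB
After move 4 (F): F=GOWG U=GWOB R=WRRR D=GYYY L=WYOO
After move 5 (R'): R=RRWR U=GBOB F=GWWB D=GOYG B=YRYB
After move 6 (F): F=WGBW U=GBOY R=ORBR D=WRYG L=WGOO
After move 7 (U): U=OGYB F=ORBW R=YRBR B=WGYB L=WGOO
Query: F face = ORBW

Answer: O R B W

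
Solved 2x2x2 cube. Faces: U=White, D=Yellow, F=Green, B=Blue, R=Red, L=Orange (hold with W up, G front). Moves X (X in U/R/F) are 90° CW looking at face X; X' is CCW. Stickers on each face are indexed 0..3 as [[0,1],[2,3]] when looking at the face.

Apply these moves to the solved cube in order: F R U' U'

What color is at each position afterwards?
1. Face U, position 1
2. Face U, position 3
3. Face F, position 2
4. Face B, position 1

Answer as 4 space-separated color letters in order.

Answer: O W G R

Derivation:
After move 1 (F): F=GGGG U=WWOO R=WRWR D=RRYY L=OYOY
After move 2 (R): R=WWRR U=WGOG F=GRGY D=RBYB B=OBWB
After move 3 (U'): U=GGWO F=OYGY R=GRRR B=WWWB L=OBOY
After move 4 (U'): U=GOGW F=OBGY R=OYRR B=GRWB L=WWOY
Query 1: U[1] = O
Query 2: U[3] = W
Query 3: F[2] = G
Query 4: B[1] = R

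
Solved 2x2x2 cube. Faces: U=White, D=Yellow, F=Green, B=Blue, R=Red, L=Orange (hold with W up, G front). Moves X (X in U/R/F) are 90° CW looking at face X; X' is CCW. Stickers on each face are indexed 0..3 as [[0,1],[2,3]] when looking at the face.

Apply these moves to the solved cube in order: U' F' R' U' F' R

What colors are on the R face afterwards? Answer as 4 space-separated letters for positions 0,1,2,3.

Answer: B G Y W

Derivation:
After move 1 (U'): U=WWWW F=OOGG R=GGRR B=RRBB L=BBOO
After move 2 (F'): F=OGOG U=WWGR R=YGYR D=BOYY L=BWOW
After move 3 (R'): R=GRYY U=WBGR F=OWOR D=BGYG B=YROB
After move 4 (U'): U=BRWG F=BWOR R=OWYY B=GROB L=YROW
After move 5 (F'): F=WRBO U=BROY R=GWBY D=RWYG L=YGOW
After move 6 (R): R=BGYW U=BROO F=WWBG D=ROYG B=YRRB
Query: R face = BGYW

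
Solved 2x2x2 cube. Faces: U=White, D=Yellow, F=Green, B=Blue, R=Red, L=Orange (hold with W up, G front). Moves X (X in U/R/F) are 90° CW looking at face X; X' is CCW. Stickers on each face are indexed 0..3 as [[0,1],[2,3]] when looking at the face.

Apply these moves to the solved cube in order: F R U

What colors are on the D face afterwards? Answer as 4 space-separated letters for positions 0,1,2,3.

Answer: R B Y B

Derivation:
After move 1 (F): F=GGGG U=WWOO R=WRWR D=RRYY L=OYOY
After move 2 (R): R=WWRR U=WGOG F=GRGY D=RBYB B=OBWB
After move 3 (U): U=OWGG F=WWGY R=OBRR B=OYWB L=GROY
Query: D face = RBYB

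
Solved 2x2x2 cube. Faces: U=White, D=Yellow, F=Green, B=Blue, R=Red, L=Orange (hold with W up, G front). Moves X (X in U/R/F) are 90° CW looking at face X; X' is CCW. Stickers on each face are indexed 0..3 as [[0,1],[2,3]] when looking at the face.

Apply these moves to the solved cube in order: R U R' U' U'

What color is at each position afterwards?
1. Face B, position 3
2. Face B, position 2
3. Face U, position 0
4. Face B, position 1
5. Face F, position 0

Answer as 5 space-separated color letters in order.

Answer: B B O W B

Derivation:
After move 1 (R): R=RRRR U=WGWG F=GYGY D=YBYB B=WBWB
After move 2 (U): U=WWGG F=RRGY R=WBRR B=OOWB L=GYOO
After move 3 (R'): R=BRWR U=WWGO F=RWGG D=YRYY B=BOBB
After move 4 (U'): U=WOWG F=GYGG R=RWWR B=BRBB L=BOOO
After move 5 (U'): U=OGWW F=BOGG R=GYWR B=RWBB L=BROO
Query 1: B[3] = B
Query 2: B[2] = B
Query 3: U[0] = O
Query 4: B[1] = W
Query 5: F[0] = B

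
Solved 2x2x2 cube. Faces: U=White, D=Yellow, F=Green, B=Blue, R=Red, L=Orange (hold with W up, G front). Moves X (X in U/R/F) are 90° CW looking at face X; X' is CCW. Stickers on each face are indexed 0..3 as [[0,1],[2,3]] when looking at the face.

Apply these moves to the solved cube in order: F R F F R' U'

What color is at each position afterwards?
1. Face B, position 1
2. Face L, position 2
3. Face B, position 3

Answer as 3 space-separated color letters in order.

After move 1 (F): F=GGGG U=WWOO R=WRWR D=RRYY L=OYOY
After move 2 (R): R=WWRR U=WGOG F=GRGY D=RBYB B=OBWB
After move 3 (F): F=GGYR U=WGYY R=OWGR D=RWYB L=OROB
After move 4 (F): F=YGRG U=WGBR R=YWYR D=GOYB L=OROW
After move 5 (R'): R=WRYY U=WWBO F=YGRR D=GGYG B=BBOB
After move 6 (U'): U=WOWB F=ORRR R=YGYY B=WROB L=BBOW
Query 1: B[1] = R
Query 2: L[2] = O
Query 3: B[3] = B

Answer: R O B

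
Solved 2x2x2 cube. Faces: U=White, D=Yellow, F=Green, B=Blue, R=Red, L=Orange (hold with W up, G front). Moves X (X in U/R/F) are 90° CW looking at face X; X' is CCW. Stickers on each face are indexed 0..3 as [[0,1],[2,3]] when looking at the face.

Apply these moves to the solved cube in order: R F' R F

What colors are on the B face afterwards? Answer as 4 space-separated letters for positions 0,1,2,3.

Answer: R B G B

Derivation:
After move 1 (R): R=RRRR U=WGWG F=GYGY D=YBYB B=WBWB
After move 2 (F'): F=YYGG U=WGRR R=BRYR D=OOYB L=OGOW
After move 3 (R): R=YBRR U=WYRG F=YOGB D=OWYW B=RBGB
After move 4 (F): F=GYBO U=WYWG R=RBGR D=RYYW L=OOOW
Query: B face = RBGB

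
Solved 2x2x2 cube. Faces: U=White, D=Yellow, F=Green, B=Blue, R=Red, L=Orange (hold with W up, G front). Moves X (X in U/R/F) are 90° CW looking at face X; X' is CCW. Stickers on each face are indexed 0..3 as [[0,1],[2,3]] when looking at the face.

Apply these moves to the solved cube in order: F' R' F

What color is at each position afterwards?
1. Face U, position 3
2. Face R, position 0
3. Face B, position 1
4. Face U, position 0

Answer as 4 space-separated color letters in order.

After move 1 (F'): F=GGGG U=WWRR R=YRYR D=OOYY L=OWOW
After move 2 (R'): R=RRYY U=WBRB F=GWGR D=OGYG B=YBOB
After move 3 (F): F=GGRW U=WBWW R=RRBY D=YRYG L=OOOG
Query 1: U[3] = W
Query 2: R[0] = R
Query 3: B[1] = B
Query 4: U[0] = W

Answer: W R B W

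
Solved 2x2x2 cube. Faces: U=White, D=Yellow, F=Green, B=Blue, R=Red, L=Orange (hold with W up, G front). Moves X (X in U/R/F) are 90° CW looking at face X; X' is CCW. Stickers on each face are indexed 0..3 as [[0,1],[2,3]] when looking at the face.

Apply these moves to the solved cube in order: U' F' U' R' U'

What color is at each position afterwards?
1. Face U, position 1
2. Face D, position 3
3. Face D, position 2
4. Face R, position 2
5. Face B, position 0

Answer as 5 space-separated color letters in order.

Answer: Y G Y O G

Derivation:
After move 1 (U'): U=WWWW F=OOGG R=GGRR B=RRBB L=BBOO
After move 2 (F'): F=OGOG U=WWGR R=YGYR D=BOYY L=BWOW
After move 3 (U'): U=WRWG F=BWOG R=OGYR B=YGBB L=RROW
After move 4 (R'): R=GROY U=WBWY F=BROG D=BWYG B=YGOB
After move 5 (U'): U=BYWW F=RROG R=BROY B=GROB L=YGOW
Query 1: U[1] = Y
Query 2: D[3] = G
Query 3: D[2] = Y
Query 4: R[2] = O
Query 5: B[0] = G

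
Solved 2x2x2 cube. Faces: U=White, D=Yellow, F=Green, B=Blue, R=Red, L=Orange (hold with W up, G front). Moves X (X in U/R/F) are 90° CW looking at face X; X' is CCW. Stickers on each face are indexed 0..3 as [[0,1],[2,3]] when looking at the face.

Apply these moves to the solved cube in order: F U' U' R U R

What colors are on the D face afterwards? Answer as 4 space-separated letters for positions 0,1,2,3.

After move 1 (F): F=GGGG U=WWOO R=WRWR D=RRYY L=OYOY
After move 2 (U'): U=WOWO F=OYGG R=GGWR B=WRBB L=BBOY
After move 3 (U'): U=OOWW F=BBGG R=OYWR B=GGBB L=WROY
After move 4 (R): R=WORY U=OBWG F=BRGY D=RBYG B=WGOB
After move 5 (U): U=WOGB F=WOGY R=WGRY B=WROB L=BROY
After move 6 (R): R=RWYG U=WOGY F=WBGG D=ROYW B=BROB
Query: D face = ROYW

Answer: R O Y W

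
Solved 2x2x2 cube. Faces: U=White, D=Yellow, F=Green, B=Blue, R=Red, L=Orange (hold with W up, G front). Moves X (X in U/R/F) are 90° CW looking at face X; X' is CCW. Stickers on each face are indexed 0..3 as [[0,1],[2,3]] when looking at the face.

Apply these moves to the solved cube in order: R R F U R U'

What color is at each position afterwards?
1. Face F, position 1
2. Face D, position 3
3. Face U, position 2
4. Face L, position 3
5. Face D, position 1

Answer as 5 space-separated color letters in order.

After move 1 (R): R=RRRR U=WGWG F=GYGY D=YBYB B=WBWB
After move 2 (R): R=RRRR U=WYWY F=GBGB D=YWYW B=GBGB
After move 3 (F): F=GGBB U=WYOO R=WRYR D=RRYW L=OYOW
After move 4 (U): U=OWOY F=WRBB R=GBYR B=OYGB L=GGOW
After move 5 (R): R=YGRB U=OROB F=WRBW D=RGYO B=YYWB
After move 6 (U'): U=RBOO F=GGBW R=WRRB B=YGWB L=YYOW
Query 1: F[1] = G
Query 2: D[3] = O
Query 3: U[2] = O
Query 4: L[3] = W
Query 5: D[1] = G

Answer: G O O W G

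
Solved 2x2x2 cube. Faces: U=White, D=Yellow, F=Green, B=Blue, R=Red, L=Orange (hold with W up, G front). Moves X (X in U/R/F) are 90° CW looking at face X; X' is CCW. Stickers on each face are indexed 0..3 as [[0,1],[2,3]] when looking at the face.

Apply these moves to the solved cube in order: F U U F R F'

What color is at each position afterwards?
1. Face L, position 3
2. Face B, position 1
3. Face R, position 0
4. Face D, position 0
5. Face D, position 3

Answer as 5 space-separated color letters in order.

After move 1 (F): F=GGGG U=WWOO R=WRWR D=RRYY L=OYOY
After move 2 (U): U=OWOW F=WRGG R=BBWR B=OYBB L=GGOY
After move 3 (U): U=OOWW F=BBGG R=OYWR B=GGBB L=WROY
After move 4 (F): F=GBGB U=OOYR R=WYWR D=WOYY L=WROR
After move 5 (R): R=WWRY U=OBYB F=GOGY D=WBYG B=RGOB
After move 6 (F'): F=OYGG U=OBWR R=BWWY D=RRYG L=WBOY
Query 1: L[3] = Y
Query 2: B[1] = G
Query 3: R[0] = B
Query 4: D[0] = R
Query 5: D[3] = G

Answer: Y G B R G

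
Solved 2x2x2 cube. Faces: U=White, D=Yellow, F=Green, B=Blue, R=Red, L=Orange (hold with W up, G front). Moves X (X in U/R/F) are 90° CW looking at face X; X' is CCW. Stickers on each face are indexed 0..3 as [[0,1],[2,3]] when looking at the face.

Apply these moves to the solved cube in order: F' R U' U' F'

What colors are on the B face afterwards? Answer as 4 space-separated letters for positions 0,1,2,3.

Answer: G O W B

Derivation:
After move 1 (F'): F=GGGG U=WWRR R=YRYR D=OOYY L=OWOW
After move 2 (R): R=YYRR U=WGRG F=GOGY D=OBYB B=RBWB
After move 3 (U'): U=GGWR F=OWGY R=GORR B=YYWB L=RBOW
After move 4 (U'): U=GRGW F=RBGY R=OWRR B=GOWB L=YYOW
After move 5 (F'): F=BYRG U=GROR R=BWOR D=YWYB L=YWOG
Query: B face = GOWB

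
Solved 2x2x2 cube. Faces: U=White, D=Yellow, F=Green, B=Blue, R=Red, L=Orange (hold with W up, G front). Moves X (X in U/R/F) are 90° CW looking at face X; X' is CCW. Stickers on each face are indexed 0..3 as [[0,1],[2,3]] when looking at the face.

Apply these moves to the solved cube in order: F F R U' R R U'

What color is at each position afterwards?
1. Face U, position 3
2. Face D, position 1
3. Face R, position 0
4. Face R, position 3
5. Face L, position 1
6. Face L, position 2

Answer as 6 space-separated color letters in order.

After move 1 (F): F=GGGG U=WWOO R=WRWR D=RRYY L=OYOY
After move 2 (F): F=GGGG U=WWYY R=OROR D=WWYY L=OROR
After move 3 (R): R=OORR U=WGYG F=GWGY D=WBYB B=YBWB
After move 4 (U'): U=GGWY F=ORGY R=GWRR B=OOWB L=YBOR
After move 5 (R): R=RGRW U=GRWY F=OBGB D=WWYO B=YOGB
After move 6 (R): R=RRWG U=GBWB F=OWGO D=WGYY B=YORB
After move 7 (U'): U=BBGW F=YBGO R=OWWG B=RRRB L=YOOR
Query 1: U[3] = W
Query 2: D[1] = G
Query 3: R[0] = O
Query 4: R[3] = G
Query 5: L[1] = O
Query 6: L[2] = O

Answer: W G O G O O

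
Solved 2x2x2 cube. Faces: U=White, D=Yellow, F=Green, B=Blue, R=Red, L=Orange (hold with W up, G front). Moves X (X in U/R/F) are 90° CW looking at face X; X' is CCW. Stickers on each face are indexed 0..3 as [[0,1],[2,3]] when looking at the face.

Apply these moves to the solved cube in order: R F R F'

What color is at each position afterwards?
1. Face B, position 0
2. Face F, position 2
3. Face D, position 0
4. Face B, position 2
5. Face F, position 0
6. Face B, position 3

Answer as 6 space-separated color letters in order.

After move 1 (R): R=RRRR U=WGWG F=GYGY D=YBYB B=WBWB
After move 2 (F): F=GGYY U=WGOO R=WRGR D=RRYB L=OYOB
After move 3 (R): R=GWRR U=WGOY F=GRYB D=RWYW B=OBGB
After move 4 (F'): F=RBGY U=WGGR R=WWRR D=YBYW L=OYOO
Query 1: B[0] = O
Query 2: F[2] = G
Query 3: D[0] = Y
Query 4: B[2] = G
Query 5: F[0] = R
Query 6: B[3] = B

Answer: O G Y G R B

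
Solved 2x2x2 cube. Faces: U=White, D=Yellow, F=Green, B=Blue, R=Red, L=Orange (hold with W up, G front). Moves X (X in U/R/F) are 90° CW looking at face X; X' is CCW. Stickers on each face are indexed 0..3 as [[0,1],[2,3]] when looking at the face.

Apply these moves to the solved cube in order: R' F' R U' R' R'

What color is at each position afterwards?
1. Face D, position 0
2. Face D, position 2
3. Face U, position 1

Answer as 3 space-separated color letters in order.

Answer: O Y Y

Derivation:
After move 1 (R'): R=RRRR U=WBWB F=GWGW D=YGYG B=YBYB
After move 2 (F'): F=WWGG U=WBRR R=GRYR D=OOYG L=OBOW
After move 3 (R): R=YGRR U=WWRG F=WOGG D=OYYY B=RBBB
After move 4 (U'): U=WGWR F=OBGG R=WORR B=YGBB L=RBOW
After move 5 (R'): R=ORWR U=WBWY F=OGGR D=OBYG B=YGYB
After move 6 (R'): R=RROW U=WYWY F=OBGY D=OGYR B=GGBB
Query 1: D[0] = O
Query 2: D[2] = Y
Query 3: U[1] = Y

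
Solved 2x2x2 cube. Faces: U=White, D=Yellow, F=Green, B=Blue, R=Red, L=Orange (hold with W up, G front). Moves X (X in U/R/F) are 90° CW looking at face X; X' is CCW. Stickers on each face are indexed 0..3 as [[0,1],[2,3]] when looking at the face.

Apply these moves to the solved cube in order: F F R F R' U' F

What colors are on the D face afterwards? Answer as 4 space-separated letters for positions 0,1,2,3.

Answer: Y G Y W

Derivation:
After move 1 (F): F=GGGG U=WWOO R=WRWR D=RRYY L=OYOY
After move 2 (F): F=GGGG U=WWYY R=OROR D=WWYY L=OROR
After move 3 (R): R=OORR U=WGYG F=GWGY D=WBYB B=YBWB
After move 4 (F): F=GGYW U=WGRR R=YOGR D=ROYB L=OWOB
After move 5 (R'): R=ORYG U=WWRY F=GGYR D=RGYW B=BBOB
After move 6 (U'): U=WYWR F=OWYR R=GGYG B=OROB L=BBOB
After move 7 (F): F=YORW U=WYBB R=WGRG D=YGYW L=BROG
Query: D face = YGYW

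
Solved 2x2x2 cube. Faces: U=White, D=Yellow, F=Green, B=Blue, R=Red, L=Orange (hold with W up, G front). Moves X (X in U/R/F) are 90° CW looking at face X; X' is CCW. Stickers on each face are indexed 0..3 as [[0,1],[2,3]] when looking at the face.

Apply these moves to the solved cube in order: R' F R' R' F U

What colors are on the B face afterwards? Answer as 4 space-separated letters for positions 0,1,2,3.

After move 1 (R'): R=RRRR U=WBWB F=GWGW D=YGYG B=YBYB
After move 2 (F): F=GGWW U=WBOO R=WRBR D=RRYG L=OYOG
After move 3 (R'): R=RRWB U=WYOY F=GBWO D=RGYW B=GBRB
After move 4 (R'): R=RBRW U=WROG F=GYWY D=RBYO B=WBGB
After move 5 (F): F=WGYY U=WRGY R=OBGW D=RRYO L=OROB
After move 6 (U): U=GWYR F=OBYY R=WBGW B=ORGB L=WGOB
Query: B face = ORGB

Answer: O R G B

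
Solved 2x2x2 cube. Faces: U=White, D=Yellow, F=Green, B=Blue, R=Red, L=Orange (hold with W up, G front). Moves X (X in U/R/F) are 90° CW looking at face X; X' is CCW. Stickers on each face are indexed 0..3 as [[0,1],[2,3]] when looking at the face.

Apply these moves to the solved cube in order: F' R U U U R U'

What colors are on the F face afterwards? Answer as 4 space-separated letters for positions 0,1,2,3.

Answer: R B G B

Derivation:
After move 1 (F'): F=GGGG U=WWRR R=YRYR D=OOYY L=OWOW
After move 2 (R): R=YYRR U=WGRG F=GOGY D=OBYB B=RBWB
After move 3 (U): U=RWGG F=YYGY R=RBRR B=OWWB L=GOOW
After move 4 (U): U=GRGW F=RBGY R=OWRR B=GOWB L=YYOW
After move 5 (U): U=GGWR F=OWGY R=GORR B=YYWB L=RBOW
After move 6 (R): R=RGRO U=GWWY F=OBGB D=OWYY B=RYGB
After move 7 (U'): U=WYGW F=RBGB R=OBRO B=RGGB L=RYOW
Query: F face = RBGB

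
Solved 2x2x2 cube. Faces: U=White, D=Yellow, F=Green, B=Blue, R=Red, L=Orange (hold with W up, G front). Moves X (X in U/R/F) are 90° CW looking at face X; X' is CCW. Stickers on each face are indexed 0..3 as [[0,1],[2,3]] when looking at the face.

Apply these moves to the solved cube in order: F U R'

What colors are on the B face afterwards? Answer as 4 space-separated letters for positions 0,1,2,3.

Answer: Y Y R B

Derivation:
After move 1 (F): F=GGGG U=WWOO R=WRWR D=RRYY L=OYOY
After move 2 (U): U=OWOW F=WRGG R=BBWR B=OYBB L=GGOY
After move 3 (R'): R=BRBW U=OBOO F=WWGW D=RRYG B=YYRB
Query: B face = YYRB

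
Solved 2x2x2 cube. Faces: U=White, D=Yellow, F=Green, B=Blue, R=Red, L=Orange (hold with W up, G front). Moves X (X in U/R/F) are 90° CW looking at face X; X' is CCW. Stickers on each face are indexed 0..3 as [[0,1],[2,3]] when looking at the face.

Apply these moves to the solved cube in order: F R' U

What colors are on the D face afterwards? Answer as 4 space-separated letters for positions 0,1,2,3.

Answer: R G Y G

Derivation:
After move 1 (F): F=GGGG U=WWOO R=WRWR D=RRYY L=OYOY
After move 2 (R'): R=RRWW U=WBOB F=GWGO D=RGYG B=YBRB
After move 3 (U): U=OWBB F=RRGO R=YBWW B=OYRB L=GWOY
Query: D face = RGYG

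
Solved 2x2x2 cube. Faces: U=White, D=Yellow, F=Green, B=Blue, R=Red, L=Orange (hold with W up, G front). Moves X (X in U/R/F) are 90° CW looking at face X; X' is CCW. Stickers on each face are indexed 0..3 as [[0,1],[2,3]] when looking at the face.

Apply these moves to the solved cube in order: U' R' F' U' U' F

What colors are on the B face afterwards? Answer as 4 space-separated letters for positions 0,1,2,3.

Answer: W W Y B

Derivation:
After move 1 (U'): U=WWWW F=OOGG R=GGRR B=RRBB L=BBOO
After move 2 (R'): R=GRGR U=WBWR F=OWGW D=YOYG B=YRYB
After move 3 (F'): F=WWOG U=WBGG R=ORYR D=BOYG L=BROW
After move 4 (U'): U=BGWG F=BROG R=WWYR B=ORYB L=YROW
After move 5 (U'): U=GGBW F=YROG R=BRYR B=WWYB L=OROW
After move 6 (F): F=OYGR U=GGWR R=BRWR D=YBYG L=OBOO
Query: B face = WWYB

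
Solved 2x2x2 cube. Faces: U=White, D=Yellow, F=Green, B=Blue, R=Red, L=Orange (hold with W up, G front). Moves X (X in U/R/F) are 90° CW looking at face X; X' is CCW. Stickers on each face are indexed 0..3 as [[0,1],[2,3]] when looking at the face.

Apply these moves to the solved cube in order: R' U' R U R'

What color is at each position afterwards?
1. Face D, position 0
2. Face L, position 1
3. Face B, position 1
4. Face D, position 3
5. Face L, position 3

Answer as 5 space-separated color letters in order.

Answer: Y G B G O

Derivation:
After move 1 (R'): R=RRRR U=WBWB F=GWGW D=YGYG B=YBYB
After move 2 (U'): U=BBWW F=OOGW R=GWRR B=RRYB L=YBOO
After move 3 (R): R=RGRW U=BOWW F=OGGG D=YYYR B=WRBB
After move 4 (U): U=WBWO F=RGGG R=WRRW B=YBBB L=OGOO
After move 5 (R'): R=RWWR U=WBWY F=RBGO D=YGYG B=RBYB
Query 1: D[0] = Y
Query 2: L[1] = G
Query 3: B[1] = B
Query 4: D[3] = G
Query 5: L[3] = O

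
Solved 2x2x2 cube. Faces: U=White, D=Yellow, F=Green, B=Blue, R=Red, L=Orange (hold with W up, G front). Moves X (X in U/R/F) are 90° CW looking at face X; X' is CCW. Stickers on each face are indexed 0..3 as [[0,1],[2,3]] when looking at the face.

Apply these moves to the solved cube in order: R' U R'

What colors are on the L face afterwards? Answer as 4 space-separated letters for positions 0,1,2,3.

Answer: G W O O

Derivation:
After move 1 (R'): R=RRRR U=WBWB F=GWGW D=YGYG B=YBYB
After move 2 (U): U=WWBB F=RRGW R=YBRR B=OOYB L=GWOO
After move 3 (R'): R=BRYR U=WYBO F=RWGB D=YRYW B=GOGB
Query: L face = GWOO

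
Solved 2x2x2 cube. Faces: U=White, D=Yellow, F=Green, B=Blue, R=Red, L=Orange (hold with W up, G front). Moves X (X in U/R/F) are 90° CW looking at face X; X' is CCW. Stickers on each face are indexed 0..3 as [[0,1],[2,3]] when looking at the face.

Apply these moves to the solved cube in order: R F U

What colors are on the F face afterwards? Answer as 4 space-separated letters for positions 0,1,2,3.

After move 1 (R): R=RRRR U=WGWG F=GYGY D=YBYB B=WBWB
After move 2 (F): F=GGYY U=WGOO R=WRGR D=RRYB L=OYOB
After move 3 (U): U=OWOG F=WRYY R=WBGR B=OYWB L=GGOB
Query: F face = WRYY

Answer: W R Y Y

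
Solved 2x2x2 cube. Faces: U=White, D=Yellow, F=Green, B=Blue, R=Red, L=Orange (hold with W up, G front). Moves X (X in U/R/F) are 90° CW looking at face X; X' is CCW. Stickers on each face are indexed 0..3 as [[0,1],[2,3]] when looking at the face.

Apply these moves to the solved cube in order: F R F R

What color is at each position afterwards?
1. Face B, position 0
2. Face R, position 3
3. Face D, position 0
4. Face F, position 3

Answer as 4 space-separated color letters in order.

After move 1 (F): F=GGGG U=WWOO R=WRWR D=RRYY L=OYOY
After move 2 (R): R=WWRR U=WGOG F=GRGY D=RBYB B=OBWB
After move 3 (F): F=GGYR U=WGYY R=OWGR D=RWYB L=OROB
After move 4 (R): R=GORW U=WGYR F=GWYB D=RWYO B=YBGB
Query 1: B[0] = Y
Query 2: R[3] = W
Query 3: D[0] = R
Query 4: F[3] = B

Answer: Y W R B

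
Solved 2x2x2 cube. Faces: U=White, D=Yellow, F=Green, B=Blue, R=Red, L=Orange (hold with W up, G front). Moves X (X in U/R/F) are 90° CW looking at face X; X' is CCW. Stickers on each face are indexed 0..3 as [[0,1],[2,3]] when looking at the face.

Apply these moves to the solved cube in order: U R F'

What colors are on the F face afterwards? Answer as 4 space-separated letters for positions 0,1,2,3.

Answer: Y Y R G

Derivation:
After move 1 (U): U=WWWW F=RRGG R=BBRR B=OOBB L=GGOO
After move 2 (R): R=RBRB U=WRWG F=RYGY D=YBYO B=WOWB
After move 3 (F'): F=YYRG U=WRRR R=BBYB D=GOYO L=GGOW
Query: F face = YYRG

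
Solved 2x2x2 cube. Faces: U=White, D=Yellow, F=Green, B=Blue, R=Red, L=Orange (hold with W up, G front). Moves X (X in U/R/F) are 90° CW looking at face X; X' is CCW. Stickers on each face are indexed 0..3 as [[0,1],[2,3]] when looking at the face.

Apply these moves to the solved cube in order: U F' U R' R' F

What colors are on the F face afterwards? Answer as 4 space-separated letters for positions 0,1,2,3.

Answer: R Y G B

Derivation:
After move 1 (U): U=WWWW F=RRGG R=BBRR B=OOBB L=GGOO
After move 2 (F'): F=RGRG U=WWBR R=YBYR D=GOYY L=GWOW
After move 3 (U): U=BWRW F=YBRG R=OOYR B=GWBB L=RGOW
After move 4 (R'): R=OROY U=BBRG F=YWRW D=GBYG B=YWOB
After move 5 (R'): R=RYOO U=BORY F=YBRG D=GWYW B=GWBB
After move 6 (F): F=RYGB U=BOWG R=RYYO D=ORYW L=RGOW
Query: F face = RYGB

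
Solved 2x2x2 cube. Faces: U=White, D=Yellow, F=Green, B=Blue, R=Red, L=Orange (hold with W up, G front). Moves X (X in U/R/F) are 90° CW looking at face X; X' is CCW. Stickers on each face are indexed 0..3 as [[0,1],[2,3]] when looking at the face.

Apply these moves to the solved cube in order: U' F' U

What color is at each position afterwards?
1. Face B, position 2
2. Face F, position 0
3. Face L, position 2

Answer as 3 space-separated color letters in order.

After move 1 (U'): U=WWWW F=OOGG R=GGRR B=RRBB L=BBOO
After move 2 (F'): F=OGOG U=WWGR R=YGYR D=BOYY L=BWOW
After move 3 (U): U=GWRW F=YGOG R=RRYR B=BWBB L=OGOW
Query 1: B[2] = B
Query 2: F[0] = Y
Query 3: L[2] = O

Answer: B Y O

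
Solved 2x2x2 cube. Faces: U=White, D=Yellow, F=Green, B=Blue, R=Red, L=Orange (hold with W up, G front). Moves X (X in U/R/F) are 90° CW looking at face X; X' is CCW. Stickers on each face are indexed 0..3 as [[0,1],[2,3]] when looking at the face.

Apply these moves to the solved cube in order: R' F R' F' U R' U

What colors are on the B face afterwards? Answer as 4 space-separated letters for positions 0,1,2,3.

Answer: B O G B

Derivation:
After move 1 (R'): R=RRRR U=WBWB F=GWGW D=YGYG B=YBYB
After move 2 (F): F=GGWW U=WBOO R=WRBR D=RRYG L=OYOG
After move 3 (R'): R=RRWB U=WYOY F=GBWO D=RGYW B=GBRB
After move 4 (F'): F=BOGW U=WYRW R=GRRB D=YGYW L=OYOO
After move 5 (U): U=RWWY F=GRGW R=GBRB B=OYRB L=BOOO
After move 6 (R'): R=BBGR U=RRWO F=GWGY D=YRYW B=WYGB
After move 7 (U): U=WROR F=BBGY R=WYGR B=BOGB L=GWOO
Query: B face = BOGB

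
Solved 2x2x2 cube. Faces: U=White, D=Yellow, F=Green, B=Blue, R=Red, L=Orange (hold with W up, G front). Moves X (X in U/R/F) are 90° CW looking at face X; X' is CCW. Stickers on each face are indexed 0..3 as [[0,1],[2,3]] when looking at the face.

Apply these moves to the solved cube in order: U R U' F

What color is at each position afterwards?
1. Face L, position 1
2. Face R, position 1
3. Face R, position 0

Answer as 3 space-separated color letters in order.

Answer: Y Y W

Derivation:
After move 1 (U): U=WWWW F=RRGG R=BBRR B=OOBB L=GGOO
After move 2 (R): R=RBRB U=WRWG F=RYGY D=YBYO B=WOWB
After move 3 (U'): U=RGWW F=GGGY R=RYRB B=RBWB L=WOOO
After move 4 (F): F=GGYG U=RGOO R=WYWB D=RRYO L=WYOB
Query 1: L[1] = Y
Query 2: R[1] = Y
Query 3: R[0] = W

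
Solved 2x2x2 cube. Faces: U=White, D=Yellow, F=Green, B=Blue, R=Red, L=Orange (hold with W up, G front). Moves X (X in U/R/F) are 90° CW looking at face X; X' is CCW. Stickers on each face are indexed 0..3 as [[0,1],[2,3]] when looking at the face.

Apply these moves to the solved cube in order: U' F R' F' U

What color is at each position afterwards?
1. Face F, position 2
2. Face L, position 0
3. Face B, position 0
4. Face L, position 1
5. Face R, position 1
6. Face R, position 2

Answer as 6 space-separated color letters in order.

After move 1 (U'): U=WWWW F=OOGG R=GGRR B=RRBB L=BBOO
After move 2 (F): F=GOGO U=WWOB R=WGWR D=RGYY L=BYOY
After move 3 (R'): R=GRWW U=WBOR F=GWGB D=ROYO B=YRGB
After move 4 (F'): F=WBGG U=WBGW R=ORRW D=YYYO L=BROO
After move 5 (U): U=GWWB F=ORGG R=YRRW B=BRGB L=WBOO
Query 1: F[2] = G
Query 2: L[0] = W
Query 3: B[0] = B
Query 4: L[1] = B
Query 5: R[1] = R
Query 6: R[2] = R

Answer: G W B B R R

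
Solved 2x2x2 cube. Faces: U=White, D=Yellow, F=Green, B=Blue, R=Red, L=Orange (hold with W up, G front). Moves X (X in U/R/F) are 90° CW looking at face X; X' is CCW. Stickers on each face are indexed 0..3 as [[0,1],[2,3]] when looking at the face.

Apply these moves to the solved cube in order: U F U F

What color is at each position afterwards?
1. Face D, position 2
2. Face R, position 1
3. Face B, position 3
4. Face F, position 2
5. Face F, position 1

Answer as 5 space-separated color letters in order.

After move 1 (U): U=WWWW F=RRGG R=BBRR B=OOBB L=GGOO
After move 2 (F): F=GRGR U=WWOG R=WBWR D=RBYY L=GYOY
After move 3 (U): U=OWGW F=WBGR R=OOWR B=GYBB L=GROY
After move 4 (F): F=GWRB U=OWYR R=GOWR D=WOYY L=GROB
Query 1: D[2] = Y
Query 2: R[1] = O
Query 3: B[3] = B
Query 4: F[2] = R
Query 5: F[1] = W

Answer: Y O B R W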